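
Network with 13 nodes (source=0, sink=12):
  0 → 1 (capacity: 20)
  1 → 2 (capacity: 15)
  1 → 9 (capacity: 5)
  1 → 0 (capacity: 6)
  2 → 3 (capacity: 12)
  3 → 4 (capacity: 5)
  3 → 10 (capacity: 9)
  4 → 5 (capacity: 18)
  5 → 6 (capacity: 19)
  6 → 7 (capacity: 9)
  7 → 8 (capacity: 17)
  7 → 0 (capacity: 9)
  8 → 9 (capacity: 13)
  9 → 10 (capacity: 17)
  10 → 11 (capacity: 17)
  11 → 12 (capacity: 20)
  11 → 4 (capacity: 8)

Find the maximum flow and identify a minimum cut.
Max flow = 17, Min cut edges: (10,11)

Maximum flow: 17
Minimum cut: (10,11)
Partition: S = [0, 1, 2, 3, 4, 5, 6, 7, 8, 9, 10], T = [11, 12]

Max-flow min-cut theorem verified: both equal 17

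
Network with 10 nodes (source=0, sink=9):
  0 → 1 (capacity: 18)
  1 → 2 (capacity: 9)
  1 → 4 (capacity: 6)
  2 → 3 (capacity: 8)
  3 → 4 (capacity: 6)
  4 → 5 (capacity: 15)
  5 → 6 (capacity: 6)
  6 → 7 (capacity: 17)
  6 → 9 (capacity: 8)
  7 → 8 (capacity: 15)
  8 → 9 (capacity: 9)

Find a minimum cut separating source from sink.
Min cut value = 6, edges: (5,6)

Min cut value: 6
Partition: S = [0, 1, 2, 3, 4, 5], T = [6, 7, 8, 9]
Cut edges: (5,6)

By max-flow min-cut theorem, max flow = min cut = 6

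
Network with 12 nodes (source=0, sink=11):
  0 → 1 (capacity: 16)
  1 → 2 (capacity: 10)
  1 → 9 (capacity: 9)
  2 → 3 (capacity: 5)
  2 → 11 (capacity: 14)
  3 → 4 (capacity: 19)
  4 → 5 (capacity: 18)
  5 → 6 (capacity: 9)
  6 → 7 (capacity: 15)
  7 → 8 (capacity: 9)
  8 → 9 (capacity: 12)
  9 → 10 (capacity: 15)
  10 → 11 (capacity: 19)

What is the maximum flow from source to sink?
Maximum flow = 16

Max flow: 16

Flow assignment:
  0 → 1: 16/16
  1 → 2: 10/10
  1 → 9: 6/9
  2 → 11: 10/14
  9 → 10: 6/15
  10 → 11: 6/19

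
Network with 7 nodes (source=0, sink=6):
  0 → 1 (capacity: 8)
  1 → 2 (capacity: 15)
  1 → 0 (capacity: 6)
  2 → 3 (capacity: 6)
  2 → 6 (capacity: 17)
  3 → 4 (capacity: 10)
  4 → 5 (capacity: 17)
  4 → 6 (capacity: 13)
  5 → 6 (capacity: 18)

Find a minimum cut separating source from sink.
Min cut value = 8, edges: (0,1)

Min cut value: 8
Partition: S = [0], T = [1, 2, 3, 4, 5, 6]
Cut edges: (0,1)

By max-flow min-cut theorem, max flow = min cut = 8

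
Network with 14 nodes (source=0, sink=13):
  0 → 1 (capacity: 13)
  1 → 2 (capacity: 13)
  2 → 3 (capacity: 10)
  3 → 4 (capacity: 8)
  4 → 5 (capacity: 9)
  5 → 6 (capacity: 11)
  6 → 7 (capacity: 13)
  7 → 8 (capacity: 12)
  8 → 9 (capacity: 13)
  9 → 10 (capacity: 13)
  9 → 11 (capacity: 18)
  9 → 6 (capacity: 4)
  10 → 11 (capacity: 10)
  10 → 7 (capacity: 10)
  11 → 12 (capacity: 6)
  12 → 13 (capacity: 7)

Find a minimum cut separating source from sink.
Min cut value = 6, edges: (11,12)

Min cut value: 6
Partition: S = [0, 1, 2, 3, 4, 5, 6, 7, 8, 9, 10, 11], T = [12, 13]
Cut edges: (11,12)

By max-flow min-cut theorem, max flow = min cut = 6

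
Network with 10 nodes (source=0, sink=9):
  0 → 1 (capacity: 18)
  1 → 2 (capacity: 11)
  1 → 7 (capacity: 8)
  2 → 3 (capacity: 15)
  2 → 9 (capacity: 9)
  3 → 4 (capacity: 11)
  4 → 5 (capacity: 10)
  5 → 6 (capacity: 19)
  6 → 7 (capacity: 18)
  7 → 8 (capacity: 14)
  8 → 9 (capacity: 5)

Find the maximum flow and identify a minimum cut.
Max flow = 14, Min cut edges: (2,9), (8,9)

Maximum flow: 14
Minimum cut: (2,9), (8,9)
Partition: S = [0, 1, 2, 3, 4, 5, 6, 7, 8], T = [9]

Max-flow min-cut theorem verified: both equal 14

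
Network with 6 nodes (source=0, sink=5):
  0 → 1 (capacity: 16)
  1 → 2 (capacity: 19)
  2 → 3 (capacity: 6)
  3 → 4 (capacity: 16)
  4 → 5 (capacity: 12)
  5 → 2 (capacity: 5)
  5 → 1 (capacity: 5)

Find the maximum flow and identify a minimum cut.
Max flow = 6, Min cut edges: (2,3)

Maximum flow: 6
Minimum cut: (2,3)
Partition: S = [0, 1, 2], T = [3, 4, 5]

Max-flow min-cut theorem verified: both equal 6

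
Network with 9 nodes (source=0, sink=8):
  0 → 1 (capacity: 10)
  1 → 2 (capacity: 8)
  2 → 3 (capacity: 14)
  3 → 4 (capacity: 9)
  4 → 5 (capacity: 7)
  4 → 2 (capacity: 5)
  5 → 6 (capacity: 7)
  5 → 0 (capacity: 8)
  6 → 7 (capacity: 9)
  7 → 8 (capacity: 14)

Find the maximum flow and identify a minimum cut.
Max flow = 7, Min cut edges: (5,6)

Maximum flow: 7
Minimum cut: (5,6)
Partition: S = [0, 1, 2, 3, 4, 5], T = [6, 7, 8]

Max-flow min-cut theorem verified: both equal 7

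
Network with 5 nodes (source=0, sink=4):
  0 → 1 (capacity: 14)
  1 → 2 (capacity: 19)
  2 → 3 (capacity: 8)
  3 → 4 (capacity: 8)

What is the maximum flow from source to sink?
Maximum flow = 8

Max flow: 8

Flow assignment:
  0 → 1: 8/14
  1 → 2: 8/19
  2 → 3: 8/8
  3 → 4: 8/8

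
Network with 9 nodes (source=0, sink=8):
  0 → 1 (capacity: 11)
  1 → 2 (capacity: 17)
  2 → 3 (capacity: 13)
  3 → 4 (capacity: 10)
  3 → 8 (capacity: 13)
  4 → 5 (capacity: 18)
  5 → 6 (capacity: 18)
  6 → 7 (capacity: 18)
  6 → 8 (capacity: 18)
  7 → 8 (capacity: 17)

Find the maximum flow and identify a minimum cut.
Max flow = 11, Min cut edges: (0,1)

Maximum flow: 11
Minimum cut: (0,1)
Partition: S = [0], T = [1, 2, 3, 4, 5, 6, 7, 8]

Max-flow min-cut theorem verified: both equal 11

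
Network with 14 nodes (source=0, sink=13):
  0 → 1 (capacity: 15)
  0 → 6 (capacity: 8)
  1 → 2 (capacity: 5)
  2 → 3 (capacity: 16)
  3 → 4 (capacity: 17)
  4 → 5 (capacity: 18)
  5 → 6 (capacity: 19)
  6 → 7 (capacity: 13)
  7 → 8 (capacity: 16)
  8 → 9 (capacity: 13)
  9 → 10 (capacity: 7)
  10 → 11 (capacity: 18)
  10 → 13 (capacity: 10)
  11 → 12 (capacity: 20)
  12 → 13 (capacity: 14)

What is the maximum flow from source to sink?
Maximum flow = 7

Max flow: 7

Flow assignment:
  0 → 1: 5/15
  0 → 6: 2/8
  1 → 2: 5/5
  2 → 3: 5/16
  3 → 4: 5/17
  4 → 5: 5/18
  5 → 6: 5/19
  6 → 7: 7/13
  7 → 8: 7/16
  8 → 9: 7/13
  9 → 10: 7/7
  10 → 13: 7/10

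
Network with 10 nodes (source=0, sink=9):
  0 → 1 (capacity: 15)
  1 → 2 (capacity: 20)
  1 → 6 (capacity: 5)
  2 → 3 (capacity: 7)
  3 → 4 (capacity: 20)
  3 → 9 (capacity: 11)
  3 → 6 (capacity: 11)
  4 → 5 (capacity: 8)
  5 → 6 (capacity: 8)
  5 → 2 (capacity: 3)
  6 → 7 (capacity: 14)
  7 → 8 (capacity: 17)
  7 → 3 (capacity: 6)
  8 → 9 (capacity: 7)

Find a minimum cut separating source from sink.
Min cut value = 12, edges: (1,6), (2,3)

Min cut value: 12
Partition: S = [0, 1, 2], T = [3, 4, 5, 6, 7, 8, 9]
Cut edges: (1,6), (2,3)

By max-flow min-cut theorem, max flow = min cut = 12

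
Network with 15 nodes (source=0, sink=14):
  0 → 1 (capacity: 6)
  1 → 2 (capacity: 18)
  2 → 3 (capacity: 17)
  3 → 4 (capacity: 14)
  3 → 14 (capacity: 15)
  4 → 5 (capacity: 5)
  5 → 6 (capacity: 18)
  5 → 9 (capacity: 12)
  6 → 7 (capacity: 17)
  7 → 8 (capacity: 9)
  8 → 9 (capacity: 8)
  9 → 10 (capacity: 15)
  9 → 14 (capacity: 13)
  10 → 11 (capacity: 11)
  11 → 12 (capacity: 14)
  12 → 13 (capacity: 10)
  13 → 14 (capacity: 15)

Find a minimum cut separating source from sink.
Min cut value = 6, edges: (0,1)

Min cut value: 6
Partition: S = [0], T = [1, 2, 3, 4, 5, 6, 7, 8, 9, 10, 11, 12, 13, 14]
Cut edges: (0,1)

By max-flow min-cut theorem, max flow = min cut = 6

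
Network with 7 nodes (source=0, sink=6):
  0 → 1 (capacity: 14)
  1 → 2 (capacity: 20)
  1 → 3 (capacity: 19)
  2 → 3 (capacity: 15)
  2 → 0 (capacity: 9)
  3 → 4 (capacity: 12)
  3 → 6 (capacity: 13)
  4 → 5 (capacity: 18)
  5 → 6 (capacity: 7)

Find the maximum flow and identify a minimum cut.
Max flow = 14, Min cut edges: (0,1)

Maximum flow: 14
Minimum cut: (0,1)
Partition: S = [0], T = [1, 2, 3, 4, 5, 6]

Max-flow min-cut theorem verified: both equal 14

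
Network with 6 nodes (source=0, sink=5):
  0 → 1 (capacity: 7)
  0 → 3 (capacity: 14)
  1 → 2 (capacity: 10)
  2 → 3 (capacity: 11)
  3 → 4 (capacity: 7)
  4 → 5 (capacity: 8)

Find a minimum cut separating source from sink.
Min cut value = 7, edges: (3,4)

Min cut value: 7
Partition: S = [0, 1, 2, 3], T = [4, 5]
Cut edges: (3,4)

By max-flow min-cut theorem, max flow = min cut = 7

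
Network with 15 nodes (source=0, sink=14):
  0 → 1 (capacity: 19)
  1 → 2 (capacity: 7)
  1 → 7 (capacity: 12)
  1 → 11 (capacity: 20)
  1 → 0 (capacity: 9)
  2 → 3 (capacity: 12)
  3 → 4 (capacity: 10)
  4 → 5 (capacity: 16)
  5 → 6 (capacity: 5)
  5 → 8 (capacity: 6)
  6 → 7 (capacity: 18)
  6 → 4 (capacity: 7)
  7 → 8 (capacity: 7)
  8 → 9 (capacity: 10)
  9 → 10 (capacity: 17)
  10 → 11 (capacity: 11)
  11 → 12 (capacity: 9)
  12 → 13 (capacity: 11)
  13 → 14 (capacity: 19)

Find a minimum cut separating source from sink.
Min cut value = 9, edges: (11,12)

Min cut value: 9
Partition: S = [0, 1, 2, 3, 4, 5, 6, 7, 8, 9, 10, 11], T = [12, 13, 14]
Cut edges: (11,12)

By max-flow min-cut theorem, max flow = min cut = 9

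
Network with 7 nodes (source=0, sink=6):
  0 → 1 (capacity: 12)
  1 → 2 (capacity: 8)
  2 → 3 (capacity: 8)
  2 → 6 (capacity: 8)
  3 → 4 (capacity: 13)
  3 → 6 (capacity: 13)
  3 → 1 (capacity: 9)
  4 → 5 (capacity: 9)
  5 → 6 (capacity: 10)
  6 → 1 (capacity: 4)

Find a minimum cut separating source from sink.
Min cut value = 8, edges: (1,2)

Min cut value: 8
Partition: S = [0, 1], T = [2, 3, 4, 5, 6]
Cut edges: (1,2)

By max-flow min-cut theorem, max flow = min cut = 8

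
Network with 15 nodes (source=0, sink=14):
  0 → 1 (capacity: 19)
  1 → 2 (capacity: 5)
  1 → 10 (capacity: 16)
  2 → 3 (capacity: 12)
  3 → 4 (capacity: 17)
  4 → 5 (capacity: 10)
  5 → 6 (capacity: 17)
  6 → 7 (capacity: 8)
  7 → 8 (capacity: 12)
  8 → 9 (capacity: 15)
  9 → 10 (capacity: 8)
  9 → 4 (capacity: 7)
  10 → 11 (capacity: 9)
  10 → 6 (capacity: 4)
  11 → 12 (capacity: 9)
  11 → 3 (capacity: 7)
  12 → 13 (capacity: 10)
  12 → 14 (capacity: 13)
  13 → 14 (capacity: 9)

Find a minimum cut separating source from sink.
Min cut value = 9, edges: (11,12)

Min cut value: 9
Partition: S = [0, 1, 2, 3, 4, 5, 6, 7, 8, 9, 10, 11], T = [12, 13, 14]
Cut edges: (11,12)

By max-flow min-cut theorem, max flow = min cut = 9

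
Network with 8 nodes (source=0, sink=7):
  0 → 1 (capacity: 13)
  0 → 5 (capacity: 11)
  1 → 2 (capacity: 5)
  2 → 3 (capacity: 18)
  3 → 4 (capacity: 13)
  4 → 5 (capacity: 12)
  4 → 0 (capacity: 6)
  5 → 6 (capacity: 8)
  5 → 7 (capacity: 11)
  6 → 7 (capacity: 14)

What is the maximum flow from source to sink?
Maximum flow = 16

Max flow: 16

Flow assignment:
  0 → 1: 5/13
  0 → 5: 11/11
  1 → 2: 5/5
  2 → 3: 5/18
  3 → 4: 5/13
  4 → 5: 5/12
  5 → 6: 5/8
  5 → 7: 11/11
  6 → 7: 5/14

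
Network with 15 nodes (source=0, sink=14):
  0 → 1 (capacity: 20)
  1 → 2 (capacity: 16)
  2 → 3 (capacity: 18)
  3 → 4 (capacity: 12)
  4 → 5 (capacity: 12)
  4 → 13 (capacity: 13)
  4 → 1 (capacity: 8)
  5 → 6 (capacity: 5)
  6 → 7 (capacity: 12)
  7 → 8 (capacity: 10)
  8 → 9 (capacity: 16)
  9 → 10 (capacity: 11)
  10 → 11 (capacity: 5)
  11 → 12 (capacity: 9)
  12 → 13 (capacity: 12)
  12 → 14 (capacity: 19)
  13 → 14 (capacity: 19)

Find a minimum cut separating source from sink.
Min cut value = 12, edges: (3,4)

Min cut value: 12
Partition: S = [0, 1, 2, 3], T = [4, 5, 6, 7, 8, 9, 10, 11, 12, 13, 14]
Cut edges: (3,4)

By max-flow min-cut theorem, max flow = min cut = 12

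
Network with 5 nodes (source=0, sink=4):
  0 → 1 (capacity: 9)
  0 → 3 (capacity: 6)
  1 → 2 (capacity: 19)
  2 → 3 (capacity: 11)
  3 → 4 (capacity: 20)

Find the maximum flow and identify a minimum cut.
Max flow = 15, Min cut edges: (0,1), (0,3)

Maximum flow: 15
Minimum cut: (0,1), (0,3)
Partition: S = [0], T = [1, 2, 3, 4]

Max-flow min-cut theorem verified: both equal 15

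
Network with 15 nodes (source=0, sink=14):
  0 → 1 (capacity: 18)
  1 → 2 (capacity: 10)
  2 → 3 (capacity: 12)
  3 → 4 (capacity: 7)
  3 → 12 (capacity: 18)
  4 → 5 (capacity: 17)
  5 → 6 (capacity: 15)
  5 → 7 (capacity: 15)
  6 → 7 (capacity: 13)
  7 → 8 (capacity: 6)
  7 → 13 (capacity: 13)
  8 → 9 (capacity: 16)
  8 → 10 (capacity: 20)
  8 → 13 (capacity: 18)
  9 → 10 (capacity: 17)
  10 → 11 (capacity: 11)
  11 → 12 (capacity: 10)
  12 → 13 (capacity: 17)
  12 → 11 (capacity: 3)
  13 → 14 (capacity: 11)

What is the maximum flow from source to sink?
Maximum flow = 10

Max flow: 10

Flow assignment:
  0 → 1: 10/18
  1 → 2: 10/10
  2 → 3: 10/12
  3 → 12: 10/18
  12 → 13: 10/17
  13 → 14: 10/11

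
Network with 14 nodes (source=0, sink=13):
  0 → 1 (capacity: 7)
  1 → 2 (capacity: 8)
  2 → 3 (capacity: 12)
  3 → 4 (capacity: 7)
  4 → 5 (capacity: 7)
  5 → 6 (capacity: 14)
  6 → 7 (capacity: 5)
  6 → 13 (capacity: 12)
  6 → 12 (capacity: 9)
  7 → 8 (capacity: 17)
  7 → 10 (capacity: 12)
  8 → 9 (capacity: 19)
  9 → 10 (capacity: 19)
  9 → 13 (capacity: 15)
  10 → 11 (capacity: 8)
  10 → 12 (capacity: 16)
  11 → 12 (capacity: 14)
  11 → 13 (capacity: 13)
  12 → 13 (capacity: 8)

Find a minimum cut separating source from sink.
Min cut value = 7, edges: (4,5)

Min cut value: 7
Partition: S = [0, 1, 2, 3, 4], T = [5, 6, 7, 8, 9, 10, 11, 12, 13]
Cut edges: (4,5)

By max-flow min-cut theorem, max flow = min cut = 7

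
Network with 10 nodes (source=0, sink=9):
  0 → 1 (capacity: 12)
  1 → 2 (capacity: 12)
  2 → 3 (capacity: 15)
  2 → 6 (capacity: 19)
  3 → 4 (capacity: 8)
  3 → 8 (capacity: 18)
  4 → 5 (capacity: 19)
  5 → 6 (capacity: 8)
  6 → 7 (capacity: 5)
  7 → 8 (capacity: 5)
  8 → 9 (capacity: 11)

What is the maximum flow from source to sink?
Maximum flow = 11

Max flow: 11

Flow assignment:
  0 → 1: 11/12
  1 → 2: 11/12
  2 → 3: 11/15
  3 → 8: 11/18
  8 → 9: 11/11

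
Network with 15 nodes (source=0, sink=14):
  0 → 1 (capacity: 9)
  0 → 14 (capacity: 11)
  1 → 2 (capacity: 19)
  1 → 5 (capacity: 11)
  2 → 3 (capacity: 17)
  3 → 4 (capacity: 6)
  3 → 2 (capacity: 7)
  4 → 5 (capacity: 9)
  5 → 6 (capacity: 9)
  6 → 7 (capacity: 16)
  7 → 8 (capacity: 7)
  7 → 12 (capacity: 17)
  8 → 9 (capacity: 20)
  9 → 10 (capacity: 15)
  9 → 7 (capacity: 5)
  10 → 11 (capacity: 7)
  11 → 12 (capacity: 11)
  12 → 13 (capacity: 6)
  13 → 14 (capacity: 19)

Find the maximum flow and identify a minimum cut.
Max flow = 17, Min cut edges: (0,14), (12,13)

Maximum flow: 17
Minimum cut: (0,14), (12,13)
Partition: S = [0, 1, 2, 3, 4, 5, 6, 7, 8, 9, 10, 11, 12], T = [13, 14]

Max-flow min-cut theorem verified: both equal 17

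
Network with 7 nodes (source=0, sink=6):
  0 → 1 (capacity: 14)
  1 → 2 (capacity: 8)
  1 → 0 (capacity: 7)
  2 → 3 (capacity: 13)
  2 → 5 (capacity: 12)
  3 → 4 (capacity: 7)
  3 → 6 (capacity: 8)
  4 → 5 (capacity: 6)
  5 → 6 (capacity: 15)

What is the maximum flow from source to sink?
Maximum flow = 8

Max flow: 8

Flow assignment:
  0 → 1: 8/14
  1 → 2: 8/8
  2 → 3: 8/13
  3 → 6: 8/8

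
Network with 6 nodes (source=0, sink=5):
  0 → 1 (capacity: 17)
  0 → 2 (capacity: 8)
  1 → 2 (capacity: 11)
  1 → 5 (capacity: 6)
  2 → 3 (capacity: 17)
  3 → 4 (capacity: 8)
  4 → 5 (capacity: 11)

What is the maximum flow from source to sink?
Maximum flow = 14

Max flow: 14

Flow assignment:
  0 → 1: 14/17
  1 → 2: 8/11
  1 → 5: 6/6
  2 → 3: 8/17
  3 → 4: 8/8
  4 → 5: 8/11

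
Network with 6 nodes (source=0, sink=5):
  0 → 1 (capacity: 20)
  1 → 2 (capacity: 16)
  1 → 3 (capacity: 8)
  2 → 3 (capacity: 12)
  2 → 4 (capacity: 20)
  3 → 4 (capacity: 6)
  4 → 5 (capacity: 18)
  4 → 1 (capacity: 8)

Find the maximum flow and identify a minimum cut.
Max flow = 18, Min cut edges: (4,5)

Maximum flow: 18
Minimum cut: (4,5)
Partition: S = [0, 1, 2, 3, 4], T = [5]

Max-flow min-cut theorem verified: both equal 18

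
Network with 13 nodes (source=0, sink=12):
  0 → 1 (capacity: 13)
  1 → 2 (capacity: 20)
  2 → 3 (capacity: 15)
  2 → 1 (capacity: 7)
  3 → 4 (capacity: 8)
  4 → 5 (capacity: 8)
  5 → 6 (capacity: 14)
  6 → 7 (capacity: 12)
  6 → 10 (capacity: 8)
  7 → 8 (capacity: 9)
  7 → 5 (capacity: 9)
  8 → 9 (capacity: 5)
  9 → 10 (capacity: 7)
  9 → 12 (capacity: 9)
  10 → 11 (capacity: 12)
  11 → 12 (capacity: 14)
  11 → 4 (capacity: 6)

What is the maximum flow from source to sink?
Maximum flow = 8

Max flow: 8

Flow assignment:
  0 → 1: 8/13
  1 → 2: 8/20
  2 → 3: 8/15
  3 → 4: 8/8
  4 → 5: 8/8
  5 → 6: 8/14
  6 → 10: 8/8
  10 → 11: 8/12
  11 → 12: 8/14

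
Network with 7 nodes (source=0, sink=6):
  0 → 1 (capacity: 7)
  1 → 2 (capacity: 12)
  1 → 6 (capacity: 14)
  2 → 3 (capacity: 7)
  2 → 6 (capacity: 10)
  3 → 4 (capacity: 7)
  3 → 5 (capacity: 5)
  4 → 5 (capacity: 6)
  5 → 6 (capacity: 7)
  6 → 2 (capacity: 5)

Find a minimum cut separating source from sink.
Min cut value = 7, edges: (0,1)

Min cut value: 7
Partition: S = [0], T = [1, 2, 3, 4, 5, 6]
Cut edges: (0,1)

By max-flow min-cut theorem, max flow = min cut = 7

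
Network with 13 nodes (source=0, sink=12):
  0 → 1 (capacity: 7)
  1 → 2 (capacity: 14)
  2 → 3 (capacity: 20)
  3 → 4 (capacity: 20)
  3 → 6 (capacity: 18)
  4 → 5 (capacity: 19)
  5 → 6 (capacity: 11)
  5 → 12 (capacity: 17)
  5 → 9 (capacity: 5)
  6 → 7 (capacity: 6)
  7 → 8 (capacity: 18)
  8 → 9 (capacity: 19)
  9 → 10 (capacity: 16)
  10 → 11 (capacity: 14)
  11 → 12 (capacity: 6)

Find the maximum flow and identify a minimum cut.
Max flow = 7, Min cut edges: (0,1)

Maximum flow: 7
Minimum cut: (0,1)
Partition: S = [0], T = [1, 2, 3, 4, 5, 6, 7, 8, 9, 10, 11, 12]

Max-flow min-cut theorem verified: both equal 7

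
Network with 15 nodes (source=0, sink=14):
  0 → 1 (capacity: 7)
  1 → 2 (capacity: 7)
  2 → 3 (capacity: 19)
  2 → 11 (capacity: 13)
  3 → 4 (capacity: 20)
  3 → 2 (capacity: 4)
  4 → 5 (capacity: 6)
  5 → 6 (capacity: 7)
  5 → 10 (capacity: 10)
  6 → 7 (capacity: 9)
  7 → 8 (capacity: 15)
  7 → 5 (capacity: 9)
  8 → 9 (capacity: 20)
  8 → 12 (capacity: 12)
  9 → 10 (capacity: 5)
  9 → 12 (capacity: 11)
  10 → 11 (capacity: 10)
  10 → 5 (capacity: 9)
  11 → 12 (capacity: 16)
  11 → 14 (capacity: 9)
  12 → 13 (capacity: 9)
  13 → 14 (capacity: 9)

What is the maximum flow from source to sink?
Maximum flow = 7

Max flow: 7

Flow assignment:
  0 → 1: 7/7
  1 → 2: 7/7
  2 → 11: 7/13
  11 → 14: 7/9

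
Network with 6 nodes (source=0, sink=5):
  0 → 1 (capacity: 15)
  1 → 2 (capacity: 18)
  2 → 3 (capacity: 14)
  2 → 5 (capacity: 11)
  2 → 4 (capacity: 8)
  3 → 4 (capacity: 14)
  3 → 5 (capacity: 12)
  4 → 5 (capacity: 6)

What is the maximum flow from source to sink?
Maximum flow = 15

Max flow: 15

Flow assignment:
  0 → 1: 15/15
  1 → 2: 15/18
  2 → 3: 4/14
  2 → 5: 11/11
  3 → 5: 4/12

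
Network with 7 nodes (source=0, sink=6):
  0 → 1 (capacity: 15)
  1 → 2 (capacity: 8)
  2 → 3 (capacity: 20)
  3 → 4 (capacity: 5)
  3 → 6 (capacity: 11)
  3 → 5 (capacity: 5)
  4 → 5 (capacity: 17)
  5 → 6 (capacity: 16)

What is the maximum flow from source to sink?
Maximum flow = 8

Max flow: 8

Flow assignment:
  0 → 1: 8/15
  1 → 2: 8/8
  2 → 3: 8/20
  3 → 6: 8/11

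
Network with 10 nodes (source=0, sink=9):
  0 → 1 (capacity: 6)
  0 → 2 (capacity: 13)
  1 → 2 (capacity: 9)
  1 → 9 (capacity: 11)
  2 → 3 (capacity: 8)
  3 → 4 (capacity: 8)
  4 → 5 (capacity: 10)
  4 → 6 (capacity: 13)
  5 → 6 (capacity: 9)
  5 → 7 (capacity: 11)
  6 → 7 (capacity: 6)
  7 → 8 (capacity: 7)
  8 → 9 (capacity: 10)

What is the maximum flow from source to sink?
Maximum flow = 13

Max flow: 13

Flow assignment:
  0 → 1: 6/6
  0 → 2: 7/13
  1 → 9: 6/11
  2 → 3: 7/8
  3 → 4: 7/8
  4 → 5: 7/10
  5 → 7: 7/11
  7 → 8: 7/7
  8 → 9: 7/10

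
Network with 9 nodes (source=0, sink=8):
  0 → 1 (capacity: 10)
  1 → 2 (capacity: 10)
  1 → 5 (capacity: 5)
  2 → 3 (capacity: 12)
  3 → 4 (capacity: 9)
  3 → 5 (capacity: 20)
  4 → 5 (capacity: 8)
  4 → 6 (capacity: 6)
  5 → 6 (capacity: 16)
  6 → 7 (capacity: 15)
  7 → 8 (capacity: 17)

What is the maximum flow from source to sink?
Maximum flow = 10

Max flow: 10

Flow assignment:
  0 → 1: 10/10
  1 → 2: 5/10
  1 → 5: 5/5
  2 → 3: 5/12
  3 → 4: 5/9
  4 → 6: 5/6
  5 → 6: 5/16
  6 → 7: 10/15
  7 → 8: 10/17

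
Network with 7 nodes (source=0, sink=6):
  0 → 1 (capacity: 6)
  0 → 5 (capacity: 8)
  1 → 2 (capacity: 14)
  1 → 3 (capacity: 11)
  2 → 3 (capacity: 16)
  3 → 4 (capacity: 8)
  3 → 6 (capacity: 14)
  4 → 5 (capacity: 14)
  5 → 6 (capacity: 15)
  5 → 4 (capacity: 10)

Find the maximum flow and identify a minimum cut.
Max flow = 14, Min cut edges: (0,1), (0,5)

Maximum flow: 14
Minimum cut: (0,1), (0,5)
Partition: S = [0], T = [1, 2, 3, 4, 5, 6]

Max-flow min-cut theorem verified: both equal 14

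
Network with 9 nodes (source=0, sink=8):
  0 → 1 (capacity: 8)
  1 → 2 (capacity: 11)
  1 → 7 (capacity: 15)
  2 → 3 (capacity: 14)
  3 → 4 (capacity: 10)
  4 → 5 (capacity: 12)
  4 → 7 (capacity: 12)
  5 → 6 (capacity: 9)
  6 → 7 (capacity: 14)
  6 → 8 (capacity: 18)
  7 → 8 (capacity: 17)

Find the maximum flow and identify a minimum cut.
Max flow = 8, Min cut edges: (0,1)

Maximum flow: 8
Minimum cut: (0,1)
Partition: S = [0], T = [1, 2, 3, 4, 5, 6, 7, 8]

Max-flow min-cut theorem verified: both equal 8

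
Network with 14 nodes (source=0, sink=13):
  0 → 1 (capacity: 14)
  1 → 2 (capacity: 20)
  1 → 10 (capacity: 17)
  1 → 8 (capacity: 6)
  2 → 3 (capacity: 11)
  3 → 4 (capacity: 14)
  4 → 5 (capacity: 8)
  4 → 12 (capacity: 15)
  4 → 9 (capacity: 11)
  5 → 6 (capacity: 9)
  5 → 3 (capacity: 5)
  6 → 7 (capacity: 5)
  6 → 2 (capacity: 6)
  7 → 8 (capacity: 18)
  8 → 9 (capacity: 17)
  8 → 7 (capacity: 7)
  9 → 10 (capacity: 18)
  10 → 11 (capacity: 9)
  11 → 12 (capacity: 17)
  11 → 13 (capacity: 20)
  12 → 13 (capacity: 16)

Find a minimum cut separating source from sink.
Min cut value = 14, edges: (0,1)

Min cut value: 14
Partition: S = [0], T = [1, 2, 3, 4, 5, 6, 7, 8, 9, 10, 11, 12, 13]
Cut edges: (0,1)

By max-flow min-cut theorem, max flow = min cut = 14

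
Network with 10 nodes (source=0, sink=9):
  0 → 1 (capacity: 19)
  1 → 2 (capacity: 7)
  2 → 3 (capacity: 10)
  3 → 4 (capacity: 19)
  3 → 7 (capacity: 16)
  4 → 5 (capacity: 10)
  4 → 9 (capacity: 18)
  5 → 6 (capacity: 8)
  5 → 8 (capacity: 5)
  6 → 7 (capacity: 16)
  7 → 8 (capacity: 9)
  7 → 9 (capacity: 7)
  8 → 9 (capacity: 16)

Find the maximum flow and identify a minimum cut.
Max flow = 7, Min cut edges: (1,2)

Maximum flow: 7
Minimum cut: (1,2)
Partition: S = [0, 1], T = [2, 3, 4, 5, 6, 7, 8, 9]

Max-flow min-cut theorem verified: both equal 7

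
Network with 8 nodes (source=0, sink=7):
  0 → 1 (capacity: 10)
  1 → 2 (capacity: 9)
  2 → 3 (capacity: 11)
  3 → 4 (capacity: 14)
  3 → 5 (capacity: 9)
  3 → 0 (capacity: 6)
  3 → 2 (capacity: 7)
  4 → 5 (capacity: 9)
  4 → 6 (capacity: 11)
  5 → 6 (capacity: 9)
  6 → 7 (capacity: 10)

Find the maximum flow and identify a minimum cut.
Max flow = 9, Min cut edges: (1,2)

Maximum flow: 9
Minimum cut: (1,2)
Partition: S = [0, 1], T = [2, 3, 4, 5, 6, 7]

Max-flow min-cut theorem verified: both equal 9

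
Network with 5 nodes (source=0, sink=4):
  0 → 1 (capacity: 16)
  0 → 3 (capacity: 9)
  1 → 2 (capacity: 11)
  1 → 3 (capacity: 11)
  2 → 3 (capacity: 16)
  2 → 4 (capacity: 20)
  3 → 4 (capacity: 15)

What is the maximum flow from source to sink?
Maximum flow = 25

Max flow: 25

Flow assignment:
  0 → 1: 16/16
  0 → 3: 9/9
  1 → 2: 11/11
  1 → 3: 5/11
  2 → 4: 11/20
  3 → 4: 14/15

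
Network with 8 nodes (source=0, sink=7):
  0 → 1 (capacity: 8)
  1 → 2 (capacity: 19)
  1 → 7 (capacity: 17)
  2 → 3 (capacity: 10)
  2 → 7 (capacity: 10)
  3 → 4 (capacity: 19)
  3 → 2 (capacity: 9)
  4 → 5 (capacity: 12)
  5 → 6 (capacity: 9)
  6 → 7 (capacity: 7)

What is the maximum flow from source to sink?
Maximum flow = 8

Max flow: 8

Flow assignment:
  0 → 1: 8/8
  1 → 7: 8/17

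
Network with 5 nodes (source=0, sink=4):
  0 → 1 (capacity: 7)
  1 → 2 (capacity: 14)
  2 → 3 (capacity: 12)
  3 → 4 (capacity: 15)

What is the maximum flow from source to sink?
Maximum flow = 7

Max flow: 7

Flow assignment:
  0 → 1: 7/7
  1 → 2: 7/14
  2 → 3: 7/12
  3 → 4: 7/15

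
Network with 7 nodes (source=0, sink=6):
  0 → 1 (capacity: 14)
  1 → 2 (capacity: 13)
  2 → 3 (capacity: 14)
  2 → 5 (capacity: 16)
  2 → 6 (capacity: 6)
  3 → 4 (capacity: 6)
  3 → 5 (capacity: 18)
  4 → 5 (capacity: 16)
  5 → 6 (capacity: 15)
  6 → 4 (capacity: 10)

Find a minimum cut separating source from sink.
Min cut value = 13, edges: (1,2)

Min cut value: 13
Partition: S = [0, 1], T = [2, 3, 4, 5, 6]
Cut edges: (1,2)

By max-flow min-cut theorem, max flow = min cut = 13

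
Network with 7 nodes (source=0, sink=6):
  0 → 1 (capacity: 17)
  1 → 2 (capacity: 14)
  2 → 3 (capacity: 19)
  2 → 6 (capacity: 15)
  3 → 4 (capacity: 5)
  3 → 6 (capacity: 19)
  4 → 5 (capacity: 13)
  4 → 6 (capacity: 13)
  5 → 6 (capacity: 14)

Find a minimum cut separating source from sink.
Min cut value = 14, edges: (1,2)

Min cut value: 14
Partition: S = [0, 1], T = [2, 3, 4, 5, 6]
Cut edges: (1,2)

By max-flow min-cut theorem, max flow = min cut = 14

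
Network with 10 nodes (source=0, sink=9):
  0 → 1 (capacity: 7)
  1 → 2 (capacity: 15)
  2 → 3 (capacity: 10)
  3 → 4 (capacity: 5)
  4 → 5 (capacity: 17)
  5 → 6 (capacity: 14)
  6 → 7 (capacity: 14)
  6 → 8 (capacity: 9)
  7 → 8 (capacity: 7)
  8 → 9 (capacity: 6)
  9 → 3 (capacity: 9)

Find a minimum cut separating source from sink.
Min cut value = 5, edges: (3,4)

Min cut value: 5
Partition: S = [0, 1, 2, 3], T = [4, 5, 6, 7, 8, 9]
Cut edges: (3,4)

By max-flow min-cut theorem, max flow = min cut = 5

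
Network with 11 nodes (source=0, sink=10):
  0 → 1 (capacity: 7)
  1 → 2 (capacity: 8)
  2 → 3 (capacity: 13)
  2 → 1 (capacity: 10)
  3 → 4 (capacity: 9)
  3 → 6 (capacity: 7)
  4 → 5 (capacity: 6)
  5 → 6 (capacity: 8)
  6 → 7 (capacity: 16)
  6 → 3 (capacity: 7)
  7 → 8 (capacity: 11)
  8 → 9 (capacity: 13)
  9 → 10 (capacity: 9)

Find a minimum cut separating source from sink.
Min cut value = 7, edges: (0,1)

Min cut value: 7
Partition: S = [0], T = [1, 2, 3, 4, 5, 6, 7, 8, 9, 10]
Cut edges: (0,1)

By max-flow min-cut theorem, max flow = min cut = 7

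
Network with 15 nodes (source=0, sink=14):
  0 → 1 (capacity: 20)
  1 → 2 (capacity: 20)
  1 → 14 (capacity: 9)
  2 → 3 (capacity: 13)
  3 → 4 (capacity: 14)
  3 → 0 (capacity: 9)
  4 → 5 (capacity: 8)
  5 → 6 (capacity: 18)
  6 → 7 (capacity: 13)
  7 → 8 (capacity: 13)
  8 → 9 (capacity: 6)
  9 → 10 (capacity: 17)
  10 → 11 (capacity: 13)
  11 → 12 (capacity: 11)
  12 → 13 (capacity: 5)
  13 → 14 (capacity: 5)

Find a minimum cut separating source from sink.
Min cut value = 14, edges: (1,14), (13,14)

Min cut value: 14
Partition: S = [0, 1, 2, 3, 4, 5, 6, 7, 8, 9, 10, 11, 12, 13], T = [14]
Cut edges: (1,14), (13,14)

By max-flow min-cut theorem, max flow = min cut = 14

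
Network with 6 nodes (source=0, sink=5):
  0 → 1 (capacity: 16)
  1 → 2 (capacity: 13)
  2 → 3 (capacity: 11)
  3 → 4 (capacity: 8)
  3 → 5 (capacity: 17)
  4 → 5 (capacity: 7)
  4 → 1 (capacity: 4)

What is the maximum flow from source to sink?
Maximum flow = 11

Max flow: 11

Flow assignment:
  0 → 1: 11/16
  1 → 2: 11/13
  2 → 3: 11/11
  3 → 5: 11/17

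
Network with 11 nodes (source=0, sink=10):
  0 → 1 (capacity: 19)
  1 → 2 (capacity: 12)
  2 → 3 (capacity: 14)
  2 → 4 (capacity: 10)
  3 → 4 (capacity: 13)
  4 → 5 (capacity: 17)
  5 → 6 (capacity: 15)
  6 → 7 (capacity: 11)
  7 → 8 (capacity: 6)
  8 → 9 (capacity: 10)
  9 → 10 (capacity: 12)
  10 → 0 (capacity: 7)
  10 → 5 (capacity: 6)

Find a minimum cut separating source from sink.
Min cut value = 6, edges: (7,8)

Min cut value: 6
Partition: S = [0, 1, 2, 3, 4, 5, 6, 7], T = [8, 9, 10]
Cut edges: (7,8)

By max-flow min-cut theorem, max flow = min cut = 6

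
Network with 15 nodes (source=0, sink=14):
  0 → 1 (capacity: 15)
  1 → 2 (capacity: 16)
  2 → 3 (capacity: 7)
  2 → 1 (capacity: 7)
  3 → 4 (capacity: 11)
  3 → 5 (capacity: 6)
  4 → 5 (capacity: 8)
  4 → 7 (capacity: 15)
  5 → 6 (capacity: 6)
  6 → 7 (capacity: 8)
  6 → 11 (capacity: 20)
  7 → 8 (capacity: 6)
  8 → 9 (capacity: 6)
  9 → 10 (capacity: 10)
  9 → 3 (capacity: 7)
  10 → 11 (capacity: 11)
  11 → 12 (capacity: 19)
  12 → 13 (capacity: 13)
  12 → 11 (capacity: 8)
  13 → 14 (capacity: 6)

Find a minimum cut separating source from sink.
Min cut value = 6, edges: (13,14)

Min cut value: 6
Partition: S = [0, 1, 2, 3, 4, 5, 6, 7, 8, 9, 10, 11, 12, 13], T = [14]
Cut edges: (13,14)

By max-flow min-cut theorem, max flow = min cut = 6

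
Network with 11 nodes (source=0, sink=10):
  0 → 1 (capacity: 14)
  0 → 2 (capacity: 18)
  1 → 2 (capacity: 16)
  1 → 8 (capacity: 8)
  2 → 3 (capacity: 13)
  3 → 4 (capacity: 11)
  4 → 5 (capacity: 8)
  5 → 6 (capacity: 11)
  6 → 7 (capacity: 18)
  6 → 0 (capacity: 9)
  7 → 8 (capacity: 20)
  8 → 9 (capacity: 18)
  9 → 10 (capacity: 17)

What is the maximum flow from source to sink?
Maximum flow = 16

Max flow: 16

Flow assignment:
  0 → 1: 8/14
  0 → 2: 8/18
  1 → 8: 8/8
  2 → 3: 8/13
  3 → 4: 8/11
  4 → 5: 8/8
  5 → 6: 8/11
  6 → 7: 8/18
  7 → 8: 8/20
  8 → 9: 16/18
  9 → 10: 16/17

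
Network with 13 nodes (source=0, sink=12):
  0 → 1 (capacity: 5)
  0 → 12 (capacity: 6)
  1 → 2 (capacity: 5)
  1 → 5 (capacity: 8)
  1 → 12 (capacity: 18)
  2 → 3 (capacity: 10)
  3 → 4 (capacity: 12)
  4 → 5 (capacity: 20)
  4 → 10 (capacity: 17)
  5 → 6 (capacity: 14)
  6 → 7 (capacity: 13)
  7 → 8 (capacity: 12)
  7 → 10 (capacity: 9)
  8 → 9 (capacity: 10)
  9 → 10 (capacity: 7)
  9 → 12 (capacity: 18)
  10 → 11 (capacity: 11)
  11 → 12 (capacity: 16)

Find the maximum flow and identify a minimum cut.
Max flow = 11, Min cut edges: (0,1), (0,12)

Maximum flow: 11
Minimum cut: (0,1), (0,12)
Partition: S = [0], T = [1, 2, 3, 4, 5, 6, 7, 8, 9, 10, 11, 12]

Max-flow min-cut theorem verified: both equal 11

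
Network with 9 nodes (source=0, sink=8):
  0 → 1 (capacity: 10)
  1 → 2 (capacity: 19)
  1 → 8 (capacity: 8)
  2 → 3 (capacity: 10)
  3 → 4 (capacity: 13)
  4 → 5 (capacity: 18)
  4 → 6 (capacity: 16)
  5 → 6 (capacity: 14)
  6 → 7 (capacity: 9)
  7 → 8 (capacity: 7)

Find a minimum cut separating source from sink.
Min cut value = 10, edges: (0,1)

Min cut value: 10
Partition: S = [0], T = [1, 2, 3, 4, 5, 6, 7, 8]
Cut edges: (0,1)

By max-flow min-cut theorem, max flow = min cut = 10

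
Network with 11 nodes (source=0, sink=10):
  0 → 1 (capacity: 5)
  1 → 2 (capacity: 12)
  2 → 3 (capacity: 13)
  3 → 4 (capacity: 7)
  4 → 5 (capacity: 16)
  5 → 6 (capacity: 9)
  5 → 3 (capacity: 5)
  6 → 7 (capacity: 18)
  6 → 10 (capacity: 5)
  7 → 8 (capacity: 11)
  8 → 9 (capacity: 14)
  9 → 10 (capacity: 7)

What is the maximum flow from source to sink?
Maximum flow = 5

Max flow: 5

Flow assignment:
  0 → 1: 5/5
  1 → 2: 5/12
  2 → 3: 5/13
  3 → 4: 5/7
  4 → 5: 5/16
  5 → 6: 5/9
  6 → 10: 5/5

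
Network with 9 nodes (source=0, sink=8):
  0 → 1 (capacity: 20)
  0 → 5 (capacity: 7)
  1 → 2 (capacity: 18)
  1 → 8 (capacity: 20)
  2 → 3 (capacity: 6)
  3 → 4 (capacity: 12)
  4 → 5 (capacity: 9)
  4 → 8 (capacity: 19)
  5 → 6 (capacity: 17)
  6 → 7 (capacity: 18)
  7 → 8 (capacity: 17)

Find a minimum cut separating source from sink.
Min cut value = 27, edges: (0,1), (0,5)

Min cut value: 27
Partition: S = [0], T = [1, 2, 3, 4, 5, 6, 7, 8]
Cut edges: (0,1), (0,5)

By max-flow min-cut theorem, max flow = min cut = 27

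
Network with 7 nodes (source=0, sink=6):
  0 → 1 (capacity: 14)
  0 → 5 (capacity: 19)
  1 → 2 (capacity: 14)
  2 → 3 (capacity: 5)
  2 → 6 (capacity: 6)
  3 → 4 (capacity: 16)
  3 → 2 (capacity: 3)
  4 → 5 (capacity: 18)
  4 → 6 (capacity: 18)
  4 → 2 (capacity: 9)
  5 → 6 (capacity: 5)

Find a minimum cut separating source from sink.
Min cut value = 16, edges: (2,3), (2,6), (5,6)

Min cut value: 16
Partition: S = [0, 1, 2, 5], T = [3, 4, 6]
Cut edges: (2,3), (2,6), (5,6)

By max-flow min-cut theorem, max flow = min cut = 16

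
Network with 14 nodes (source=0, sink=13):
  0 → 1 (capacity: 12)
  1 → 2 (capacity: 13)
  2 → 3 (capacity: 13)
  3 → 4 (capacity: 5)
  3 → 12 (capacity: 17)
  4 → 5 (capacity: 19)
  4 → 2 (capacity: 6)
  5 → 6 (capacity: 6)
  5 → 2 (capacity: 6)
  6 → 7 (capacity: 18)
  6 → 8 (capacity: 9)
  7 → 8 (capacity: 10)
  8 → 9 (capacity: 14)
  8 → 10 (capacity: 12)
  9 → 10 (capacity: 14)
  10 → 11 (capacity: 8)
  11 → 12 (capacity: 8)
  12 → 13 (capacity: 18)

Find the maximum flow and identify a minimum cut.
Max flow = 12, Min cut edges: (0,1)

Maximum flow: 12
Minimum cut: (0,1)
Partition: S = [0], T = [1, 2, 3, 4, 5, 6, 7, 8, 9, 10, 11, 12, 13]

Max-flow min-cut theorem verified: both equal 12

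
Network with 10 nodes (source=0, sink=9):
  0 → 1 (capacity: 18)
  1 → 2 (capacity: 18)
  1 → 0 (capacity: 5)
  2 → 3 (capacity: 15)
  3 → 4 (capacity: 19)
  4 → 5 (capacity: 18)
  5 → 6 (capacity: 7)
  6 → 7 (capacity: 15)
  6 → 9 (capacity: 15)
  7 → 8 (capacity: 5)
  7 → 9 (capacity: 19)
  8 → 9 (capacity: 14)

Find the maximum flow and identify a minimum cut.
Max flow = 7, Min cut edges: (5,6)

Maximum flow: 7
Minimum cut: (5,6)
Partition: S = [0, 1, 2, 3, 4, 5], T = [6, 7, 8, 9]

Max-flow min-cut theorem verified: both equal 7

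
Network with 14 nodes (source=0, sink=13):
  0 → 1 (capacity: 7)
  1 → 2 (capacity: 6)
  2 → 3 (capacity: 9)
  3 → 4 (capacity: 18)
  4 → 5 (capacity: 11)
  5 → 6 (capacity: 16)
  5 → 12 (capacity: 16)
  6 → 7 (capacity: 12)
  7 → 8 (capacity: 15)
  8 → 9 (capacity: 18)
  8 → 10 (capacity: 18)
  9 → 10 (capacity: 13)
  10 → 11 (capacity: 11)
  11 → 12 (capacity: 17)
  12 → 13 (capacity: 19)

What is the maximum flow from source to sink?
Maximum flow = 6

Max flow: 6

Flow assignment:
  0 → 1: 6/7
  1 → 2: 6/6
  2 → 3: 6/9
  3 → 4: 6/18
  4 → 5: 6/11
  5 → 12: 6/16
  12 → 13: 6/19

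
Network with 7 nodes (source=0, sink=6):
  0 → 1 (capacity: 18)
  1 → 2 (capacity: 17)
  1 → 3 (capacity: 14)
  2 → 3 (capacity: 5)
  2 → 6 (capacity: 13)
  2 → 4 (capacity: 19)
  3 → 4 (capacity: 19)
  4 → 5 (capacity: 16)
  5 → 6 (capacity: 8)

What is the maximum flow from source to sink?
Maximum flow = 18

Max flow: 18

Flow assignment:
  0 → 1: 18/18
  1 → 2: 17/17
  1 → 3: 1/14
  2 → 6: 13/13
  2 → 4: 4/19
  3 → 4: 1/19
  4 → 5: 5/16
  5 → 6: 5/8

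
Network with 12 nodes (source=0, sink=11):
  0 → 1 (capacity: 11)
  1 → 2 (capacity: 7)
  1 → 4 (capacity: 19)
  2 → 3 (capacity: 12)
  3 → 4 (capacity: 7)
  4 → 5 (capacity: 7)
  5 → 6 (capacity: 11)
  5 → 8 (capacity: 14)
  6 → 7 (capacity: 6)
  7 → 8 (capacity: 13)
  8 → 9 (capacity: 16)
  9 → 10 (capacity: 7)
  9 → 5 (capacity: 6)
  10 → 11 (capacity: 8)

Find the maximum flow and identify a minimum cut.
Max flow = 7, Min cut edges: (9,10)

Maximum flow: 7
Minimum cut: (9,10)
Partition: S = [0, 1, 2, 3, 4, 5, 6, 7, 8, 9], T = [10, 11]

Max-flow min-cut theorem verified: both equal 7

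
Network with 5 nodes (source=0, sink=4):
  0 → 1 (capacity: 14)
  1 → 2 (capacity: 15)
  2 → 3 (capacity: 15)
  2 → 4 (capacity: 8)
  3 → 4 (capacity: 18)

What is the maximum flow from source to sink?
Maximum flow = 14

Max flow: 14

Flow assignment:
  0 → 1: 14/14
  1 → 2: 14/15
  2 → 3: 6/15
  2 → 4: 8/8
  3 → 4: 6/18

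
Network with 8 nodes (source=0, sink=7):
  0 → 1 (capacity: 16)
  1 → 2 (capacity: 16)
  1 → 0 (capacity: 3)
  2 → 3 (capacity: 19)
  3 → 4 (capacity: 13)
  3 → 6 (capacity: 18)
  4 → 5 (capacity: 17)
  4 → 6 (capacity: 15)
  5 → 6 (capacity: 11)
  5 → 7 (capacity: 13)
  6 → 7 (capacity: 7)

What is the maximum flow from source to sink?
Maximum flow = 16

Max flow: 16

Flow assignment:
  0 → 1: 16/16
  1 → 2: 16/16
  2 → 3: 16/19
  3 → 4: 9/13
  3 → 6: 7/18
  4 → 5: 9/17
  5 → 7: 9/13
  6 → 7: 7/7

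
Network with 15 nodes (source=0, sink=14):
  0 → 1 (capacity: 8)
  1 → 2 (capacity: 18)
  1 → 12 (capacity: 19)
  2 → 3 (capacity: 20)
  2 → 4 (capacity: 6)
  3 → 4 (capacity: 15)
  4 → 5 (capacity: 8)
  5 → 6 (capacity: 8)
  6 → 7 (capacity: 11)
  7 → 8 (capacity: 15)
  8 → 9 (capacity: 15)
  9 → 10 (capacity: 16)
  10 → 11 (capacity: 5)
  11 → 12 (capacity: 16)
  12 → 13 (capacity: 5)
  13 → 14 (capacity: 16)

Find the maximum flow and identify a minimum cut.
Max flow = 5, Min cut edges: (12,13)

Maximum flow: 5
Minimum cut: (12,13)
Partition: S = [0, 1, 2, 3, 4, 5, 6, 7, 8, 9, 10, 11, 12], T = [13, 14]

Max-flow min-cut theorem verified: both equal 5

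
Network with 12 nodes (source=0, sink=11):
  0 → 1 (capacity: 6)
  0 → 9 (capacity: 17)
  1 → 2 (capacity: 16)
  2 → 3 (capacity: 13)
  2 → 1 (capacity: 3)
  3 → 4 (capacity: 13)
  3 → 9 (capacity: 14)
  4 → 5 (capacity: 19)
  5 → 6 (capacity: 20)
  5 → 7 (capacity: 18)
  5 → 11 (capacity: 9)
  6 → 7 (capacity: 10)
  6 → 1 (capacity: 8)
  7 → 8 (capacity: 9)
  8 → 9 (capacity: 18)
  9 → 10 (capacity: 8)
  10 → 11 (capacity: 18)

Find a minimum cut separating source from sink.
Min cut value = 14, edges: (0,1), (9,10)

Min cut value: 14
Partition: S = [0, 7, 8, 9], T = [1, 2, 3, 4, 5, 6, 10, 11]
Cut edges: (0,1), (9,10)

By max-flow min-cut theorem, max flow = min cut = 14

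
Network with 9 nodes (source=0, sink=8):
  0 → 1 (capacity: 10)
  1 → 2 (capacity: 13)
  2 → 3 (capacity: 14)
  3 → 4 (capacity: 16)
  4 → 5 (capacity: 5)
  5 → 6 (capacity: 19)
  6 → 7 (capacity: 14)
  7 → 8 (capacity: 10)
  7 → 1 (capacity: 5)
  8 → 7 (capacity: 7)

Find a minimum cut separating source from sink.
Min cut value = 5, edges: (4,5)

Min cut value: 5
Partition: S = [0, 1, 2, 3, 4], T = [5, 6, 7, 8]
Cut edges: (4,5)

By max-flow min-cut theorem, max flow = min cut = 5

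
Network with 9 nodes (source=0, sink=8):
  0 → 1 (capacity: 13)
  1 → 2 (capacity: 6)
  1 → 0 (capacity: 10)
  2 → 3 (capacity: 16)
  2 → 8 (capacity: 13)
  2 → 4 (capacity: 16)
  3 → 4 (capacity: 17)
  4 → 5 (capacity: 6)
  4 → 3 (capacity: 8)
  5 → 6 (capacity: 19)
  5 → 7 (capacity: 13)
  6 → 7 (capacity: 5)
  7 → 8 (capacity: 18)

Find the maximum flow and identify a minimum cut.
Max flow = 6, Min cut edges: (1,2)

Maximum flow: 6
Minimum cut: (1,2)
Partition: S = [0, 1], T = [2, 3, 4, 5, 6, 7, 8]

Max-flow min-cut theorem verified: both equal 6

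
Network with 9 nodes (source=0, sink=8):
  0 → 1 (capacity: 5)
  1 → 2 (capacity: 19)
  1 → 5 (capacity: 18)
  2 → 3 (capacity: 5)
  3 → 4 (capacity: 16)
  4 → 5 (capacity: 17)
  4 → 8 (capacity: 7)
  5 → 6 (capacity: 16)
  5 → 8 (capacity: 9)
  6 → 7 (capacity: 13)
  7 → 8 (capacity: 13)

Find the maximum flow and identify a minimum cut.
Max flow = 5, Min cut edges: (0,1)

Maximum flow: 5
Minimum cut: (0,1)
Partition: S = [0], T = [1, 2, 3, 4, 5, 6, 7, 8]

Max-flow min-cut theorem verified: both equal 5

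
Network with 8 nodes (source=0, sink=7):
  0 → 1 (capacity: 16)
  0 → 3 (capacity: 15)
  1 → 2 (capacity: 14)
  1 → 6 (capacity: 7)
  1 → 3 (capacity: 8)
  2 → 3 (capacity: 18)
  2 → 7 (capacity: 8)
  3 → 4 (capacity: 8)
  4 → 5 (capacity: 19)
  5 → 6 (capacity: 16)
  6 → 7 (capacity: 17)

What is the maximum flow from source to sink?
Maximum flow = 23

Max flow: 23

Flow assignment:
  0 → 1: 15/16
  0 → 3: 8/15
  1 → 2: 8/14
  1 → 6: 7/7
  2 → 7: 8/8
  3 → 4: 8/8
  4 → 5: 8/19
  5 → 6: 8/16
  6 → 7: 15/17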